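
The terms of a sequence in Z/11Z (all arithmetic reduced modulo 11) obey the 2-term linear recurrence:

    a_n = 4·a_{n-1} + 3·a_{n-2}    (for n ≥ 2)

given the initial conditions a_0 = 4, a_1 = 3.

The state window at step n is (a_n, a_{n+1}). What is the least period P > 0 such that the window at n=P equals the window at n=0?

40

n=0: window = (4, 3)
n=1: window = (3, 2)
n=2: window = (2, 6)
n=3: window = (6, 8)
n=4: window = (8, 6)
n=5: window = (6, 4)
n=6: window = (4, 1)
n=7: window = (1, 5)
n=8: window = (5, 1)
n=9: window = (1, 8)
n=10: window = (8, 2)
n=11: window = (2, 10)
n=12: window = (10, 2)
n=13: window = (2, 5)
n=14: window = (5, 4)
n=15: window = (4, 9)
n=16: window = (9, 4)
n=17: window = (4, 10)
n=18: window = (10, 8)
n=19: window = (8, 7)
n=20: window = (7, 8)
n=21: window = (8, 9)
n=22: window = (9, 5)
n=23: window = (5, 3)
n=24: window = (3, 5)
n=25: window = (5, 7)
n=26: window = (7, 10)
n=27: window = (10, 6)
n=28: window = (6, 10)
n=29: window = (10, 3)
n=30: window = (3, 9)
n=31: window = (9, 1)
n=32: window = (1, 9)
n=33: window = (9, 6)
n=34: window = (6, 7)
n=35: window = (7, 2)
n=36: window = (2, 7)
n=37: window = (7, 1)
n=38: window = (1, 3)
n=39: window = (3, 4)
n=40: window = (4, 3)
window at n=40 equals window at n=0 → period = 40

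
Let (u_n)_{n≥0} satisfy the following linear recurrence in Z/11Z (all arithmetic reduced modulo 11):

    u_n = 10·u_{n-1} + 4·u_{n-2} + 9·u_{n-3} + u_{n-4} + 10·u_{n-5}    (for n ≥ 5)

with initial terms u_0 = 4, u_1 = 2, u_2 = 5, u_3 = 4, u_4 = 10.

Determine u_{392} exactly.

u_5 = 10·10 + 4·4 + 9·5 + 1·2 + 10·4 = 5
u_6 = 10·5 + 4·10 + 9·4 + 1·5 + 10·2 = 8
u_7 = 10·8 + 4·5 + 9·10 + 1·4 + 10·5 = 2
u_8 = 10·2 + 4·8 + 9·5 + 1·10 + 10·4 = 4
u_9 = 10·4 + 4·2 + 9·8 + 1·5 + 10·10 = 5
u_10 = 10·5 + 4·4 + 9·2 + 1·8 + 10·5 = 10
Continuing the recurrence:
  u_11 = 7;  u_12 = 3;  u_13 = 6;  u_14 = 8;  u_15 = 7;  u_16 = 9
  u_17 = 6;  u_18 = 7;  u_19 = 9;  u_20 = 9;  u_21 = 10;  u_22 = 9
  u_23 = 4;  u_24 = 1;  u_25 = 9;  u_26 = 8;  u_27 = 10;  u_28 = 1
  u_29 = 9;  u_30 = 7;  u_31 = 7;  u_32 = 5;  u_33 = 6;  u_34 = 9
  u_35 = 5;  u_36 = 6;  u_37 = 8;  u_38 = 9;  u_39 = 7;  u_40 = 3
  u_41 = 9;  u_42 = 1;  u_43 = 5;  u_44 = 10;  u_45 = 3;  u_46 = 8
  u_47 = 10;  u_48 = 10;  u_49 = 7;  u_50 = 7;  u_51 = 3;  u_52 = 0
  u_53 = 6;  u_54 = 10;  u_55 = 10;  u_56 = 4;  u_57 = 0;  u_58 = 0
  u_59 = 3;  u_60 = 2;  u_61 = 6;  u_62 = 7;  u_63 = 5;  u_64 = 10
  u_65 = 0;  u_66 = 9;  u_67 = 2;  u_68 = 6;  u_69 = 7;  u_70 = 0
  u_71 = 9;  u_72 = 3;  u_73 = 1;  u_74 = 8;  u_75 = 10;  u_76 = 3
  u_77 = 8;  u_78 = 2;  u_79 = 4;  u_80 = 3;  u_81 = 3;  u_82 = 6
  u_83 = 2;  u_84 = 4;  u_85 = 3;  u_86 = 1;  u_87 = 10;  u_88 = 1
  u_89 = 3;  u_90 = 1;  u_91 = 7;  u_92 = 4;  u_93 = 2;  u_94 = 9
  u_95 = 8;  u_96 = 10;  u_97 = 2;  u_98 = 7;  u_99 = 2;  u_100 = 2
  u_101 = 6;  u_102 = 3;  u_103 = 1;  u_104 = 10;  u_105 = 3;  u_106 = 10
  u_107 = 2;  u_108 = 8;  u_109 = 6;  u_110 = 7;  u_111 = 4;  u_112 = 7
  u_113 = 4;  u_114 = 6;  u_115 = 4;  u_116 = 4;  u_117 = 8;  u_118 = 2
  u_119 = 9;  u_120 = 5;  u_121 = 9;  u_122 = 9;  u_123 = 2;  u_124 = 1
  u_125 = 4;  u_126 = 7;  u_127 = 0;  u_128 = 8;  u_129 = 3;  u_130 = 10
  u_131 = 1;  u_132 = 8;  u_133 = 4;  u_134 = 0;  u_135 = 2;  u_136 = 8
  u_137 = 7;  u_138 = 6;  u_139 = 8;  u_140 = 8;  u_141 = 0;  u_142 = 4
  u_143 = 4;  u_144 = 1;  u_145 = 10;  u_146 = 1;  u_147 = 4;  u_148 = 10
  u_149 = 2;  u_150 = 10;  u_151 = 3;  u_152 = 6;  u_153 = 0;  u_154 = 4
  u_155 = 10;  u_156 = 9;  u_157 = 6;  u_158 = 3;  u_159 = 9;  u_160 = 1
  u_161 = 4;  u_162 = 1;  u_163 = 8;  u_164 = 2;  u_165 = 9;  u_166 = 2
  u_167 = 4;  u_168 = 2;  u_169 = 6;  u_170 = 9;  u_171 = 2;  u_172 = 9
  u_173 = 7;  u_174 = 6;  u_175 = 8;  u_176 = 9;  u_177 = 9;  u_178 = 10
  u_179 = 10;  u_180 = 2;  u_181 = 7;  u_182 = 4;  u_183 = 9;  u_184 = 7
  u_185 = 4;  u_186 = 3;  u_187 = 4;  u_188 = 9;  u_189 = 9;  u_190 = 7
  u_191 = 1;  u_192 = 3;  u_193 = 9;  u_194 = 10;  u_195 = 3;  u_196 = 10
  u_197 = 10;  u_198 = 3;  u_199 = 10;  u_200 = 0;  u_201 = 1;  u_202 = 5
  u_203 = 6;  u_204 = 2;  u_205 = 2;  u_206 = 9;  u_207 = 7;  u_208 = 10
  u_209 = 0;  u_210 = 0;  u_211 = 0;  u_212 = 3;  u_213 = 9;  u_214 = 3
  u_215 = 5;  u_216 = 3;  u_217 = 6;  u_218 = 1;  u_219 = 8;  u_220 = 4
  u_221 = 7;  u_222 = 10;  u_223 = 6;  u_224 = 5;  u_225 = 2;  u_226 = 9
  u_227 = 7;  u_228 = 2;  u_229 = 5;  u_230 = 7;  u_231 = 7;  u_232 = 6
  u_233 = 0;  u_234 = 1;  u_235 = 9;  u_236 = 5;  u_237 = 1;  u_238 = 2
  u_239 = 0;  u_240 = 2;  u_241 = 1;  u_242 = 8;  u_243 = 1;  u_244 = 9
  u_245 = 0;  u_246 = 8;  u_247 = 0;  u_248 = 7;  u_249 = 1;  u_250 = 2
  u_251 = 2;  u_252 = 0;  u_253 = 9;  u_254 = 10;  u_255 = 4;  u_256 = 5
  u_257 = 0;  u_258 = 2;  u_259 = 4;  u_260 = 5;  u_261 = 2;  u_262 = 1
  u_263 = 10;  u_264 = 2;  u_265 = 0;  u_266 = 9;  u_267 = 7;  u_268 = 10
  u_269 = 9;  u_270 = 4;  u_271 = 10;  u_272 = 2;  u_273 = 7;  u_274 = 9
  u_275 = 10;  u_276 = 4;  u_277 = 1;  u_278 = 8;  u_279 = 0;  u_280 = 2
  u_281 = 1;  u_282 = 3;  u_283 = 0;  u_284 = 1;  u_285 = 3;  u_286 = 3
  u_287 = 4;  u_288 = 3;  u_289 = 9;  u_290 = 6;  u_291 = 3;  u_292 = 2
  u_293 = 4;  u_294 = 6;  u_295 = 3;  u_296 = 1;  u_297 = 1;  u_298 = 10
  u_299 = 0;  u_300 = 3;  u_301 = 10;  u_302 = 0;  u_303 = 2;  u_304 = 3
  u_305 = 1;  u_306 = 8;  u_307 = 3;  u_308 = 6;  u_309 = 10;  u_310 = 4
  u_311 = 8;  u_312 = 2;  u_313 = 4;  u_314 = 4;  u_315 = 1;  u_316 = 1
  u_317 = 8;  u_318 = 5;  u_319 = 0;  u_320 = 4;  u_321 = 4;  u_322 = 9
  u_323 = 5;  u_324 = 5;  u_325 = 8;  u_326 = 7;  u_327 = 0;  u_328 = 1
  u_329 = 10;  u_330 = 4;  u_331 = 5;  u_332 = 3;  u_333 = 7;  u_334 = 0
  u_335 = 1;  u_336 = 5;  u_337 = 3;  u_338 = 8;  u_339 = 6;  u_340 = 2
  u_341 = 4;  u_342 = 8;  u_343 = 2;  u_344 = 7;  u_345 = 9;  u_346 = 8
  u_347 = 8;  u_348 = 0;  u_349 = 7;  u_350 = 9;  u_351 = 8;  u_352 = 6
  u_353 = 4;  u_354 = 6;  u_355 = 8;  u_356 = 6;  u_357 = 1;  u_358 = 9
  u_359 = 7;  u_360 = 3;  u_361 = 2;  u_362 = 4;  u_363 = 7;  u_364 = 1
  u_365 = 7;  u_366 = 7;  u_367 = 0;  u_368 = 8;  u_369 = 6;  u_370 = 4
  u_371 = 8;  u_372 = 4;  u_373 = 7;  u_374 = 2;  u_375 = 0;  u_376 = 1
  u_377 = 9;  u_378 = 1;  u_379 = 9;  u_380 = 0;  u_381 = 9;  u_382 = 9
  u_383 = 2;  u_384 = 7;  u_385 = 3;  u_386 = 10;  u_387 = 3;  u_388 = 3
  u_389 = 7;  u_390 = 6
u_391 = 10·6 + 4·7 + 9·3 + 1·3 + 10·10 = 9
u_392 = 10·9 + 4·6 + 9·7 + 1·3 + 10·3 = 1

1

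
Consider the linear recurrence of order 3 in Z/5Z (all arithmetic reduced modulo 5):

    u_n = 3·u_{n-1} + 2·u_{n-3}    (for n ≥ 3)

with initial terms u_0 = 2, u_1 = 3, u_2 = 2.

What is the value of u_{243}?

u_3 = 3·2 + 0·3 + 2·2 = 0
u_4 = 3·0 + 0·2 + 2·3 = 1
u_5 = 3·1 + 0·0 + 2·2 = 2
u_6 = 3·2 + 0·1 + 2·0 = 1
u_7 = 3·1 + 0·2 + 2·1 = 0
u_8 = 3·0 + 0·1 + 2·2 = 4
Continuing the recurrence:
  u_9 = 4;  u_10 = 2;  u_11 = 4;  u_12 = 0;  u_13 = 4;  u_14 = 0
  u_15 = 0;  u_16 = 3;  u_17 = 4;  u_18 = 2;  u_19 = 2;  u_20 = 4
  u_21 = 1;  u_22 = 2;  u_23 = 4;  u_24 = 4;  u_25 = 1;  u_26 = 1
  u_27 = 1;  u_28 = 0;  u_29 = 2;  u_30 = 3;  u_31 = 4;  u_32 = 1
  u_33 = 4;  u_34 = 0;  u_35 = 2;  u_36 = 4;  u_37 = 2;  u_38 = 0
  u_39 = 3;  u_40 = 3;  u_41 = 4;  u_42 = 3;  u_43 = 0;  u_44 = 3
  u_45 = 0;  u_46 = 0;  u_47 = 1;  u_48 = 3;  u_49 = 4;  u_50 = 4
  u_51 = 3;  u_52 = 2;  u_53 = 4;  u_54 = 3;  u_55 = 3;  u_56 = 2
  u_57 = 2;  u_58 = 2;  u_59 = 0;  u_60 = 4;  u_61 = 1;  u_62 = 3
  u_63 = 2;  u_64 = 3;  u_65 = 0;  u_66 = 4;  u_67 = 3;  u_68 = 4
  u_69 = 0;  u_70 = 1;  u_71 = 1;  u_72 = 3;  u_73 = 1;  u_74 = 0
  u_75 = 1;  u_76 = 0;  u_77 = 0;  u_78 = 2;  u_79 = 1;  u_80 = 3
  u_81 = 3;  u_82 = 1;  u_83 = 4;  u_84 = 3;  u_85 = 1;  u_86 = 1
  u_87 = 4;  u_88 = 4;  u_89 = 4;  u_90 = 0;  u_91 = 3;  u_92 = 2
  u_93 = 1;  u_94 = 4;  u_95 = 1;  u_96 = 0;  u_97 = 3;  u_98 = 1
  u_99 = 3;  u_100 = 0;  u_101 = 2;  u_102 = 2;  u_103 = 1;  u_104 = 2
  u_105 = 0;  u_106 = 2;  u_107 = 0;  u_108 = 0;  u_109 = 4;  u_110 = 2
  u_111 = 1;  u_112 = 1;  u_113 = 2;  u_114 = 3;  u_115 = 1;  u_116 = 2
  u_117 = 2;  u_118 = 3;  u_119 = 3;  u_120 = 3;  u_121 = 0;  u_122 = 1
  u_123 = 4;  u_124 = 2;  u_125 = 3;  u_126 = 2;  u_127 = 0;  u_128 = 1
  u_129 = 2;  u_130 = 1;  u_131 = 0;  u_132 = 4;  u_133 = 4;  u_134 = 2
  u_135 = 4;  u_136 = 0;  u_137 = 4;  u_138 = 0;  u_139 = 0;  u_140 = 3
  u_141 = 4;  u_142 = 2;  u_143 = 2;  u_144 = 4;  u_145 = 1;  u_146 = 2
  u_147 = 4;  u_148 = 4;  u_149 = 1;  u_150 = 1;  u_151 = 1;  u_152 = 0
  u_153 = 2;  u_154 = 3;  u_155 = 4;  u_156 = 1;  u_157 = 4;  u_158 = 0
  u_159 = 2;  u_160 = 4;  u_161 = 2;  u_162 = 0;  u_163 = 3;  u_164 = 3
  u_165 = 4;  u_166 = 3;  u_167 = 0;  u_168 = 3;  u_169 = 0;  u_170 = 0
  u_171 = 1;  u_172 = 3;  u_173 = 4;  u_174 = 4;  u_175 = 3;  u_176 = 2
  u_177 = 4;  u_178 = 3;  u_179 = 3;  u_180 = 2;  u_181 = 2;  u_182 = 2
  u_183 = 0;  u_184 = 4;  u_185 = 1;  u_186 = 3;  u_187 = 2;  u_188 = 3
  u_189 = 0;  u_190 = 4;  u_191 = 3;  u_192 = 4;  u_193 = 0;  u_194 = 1
  u_195 = 1;  u_196 = 3;  u_197 = 1;  u_198 = 0;  u_199 = 1;  u_200 = 0
  u_201 = 0;  u_202 = 2;  u_203 = 1;  u_204 = 3;  u_205 = 3;  u_206 = 1
  u_207 = 4;  u_208 = 3;  u_209 = 1;  u_210 = 1;  u_211 = 4;  u_212 = 4
  u_213 = 4;  u_214 = 0;  u_215 = 3;  u_216 = 2;  u_217 = 1;  u_218 = 4
  u_219 = 1;  u_220 = 0;  u_221 = 3;  u_222 = 1;  u_223 = 3;  u_224 = 0
  u_225 = 2;  u_226 = 2;  u_227 = 1;  u_228 = 2;  u_229 = 0;  u_230 = 2
  u_231 = 0;  u_232 = 0;  u_233 = 4;  u_234 = 2;  u_235 = 1;  u_236 = 1
  u_237 = 2;  u_238 = 3;  u_239 = 1;  u_240 = 2;  u_241 = 2
u_242 = 3·2 + 0·2 + 2·1 = 3
u_243 = 3·3 + 0·2 + 2·2 = 3

3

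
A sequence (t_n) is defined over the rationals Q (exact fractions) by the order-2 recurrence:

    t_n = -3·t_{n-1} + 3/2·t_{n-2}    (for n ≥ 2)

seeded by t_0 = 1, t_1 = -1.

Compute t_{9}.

-396657/16

t_2 = -3·-1 + 3/2·1 = 9/2
t_3 = -3·9/2 + 3/2·-1 = -15
t_4 = -3·-15 + 3/2·9/2 = 207/4
t_5 = -3·207/4 + 3/2·-15 = -711/4
t_6 = -3·-711/4 + 3/2·207/4 = 4887/8
t_7 = -3·4887/8 + 3/2·-711/4 = -8397/4
t_8 = -3·-8397/4 + 3/2·4887/8 = 115425/16
t_9 = -3·115425/16 + 3/2·-8397/4 = -396657/16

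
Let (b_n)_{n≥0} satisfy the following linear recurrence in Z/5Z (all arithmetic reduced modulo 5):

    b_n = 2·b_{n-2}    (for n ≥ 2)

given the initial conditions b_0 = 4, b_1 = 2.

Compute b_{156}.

1

b_2 = 0·2 + 2·4 = 3
b_3 = 0·3 + 2·2 = 4
b_4 = 0·4 + 2·3 = 1
b_5 = 0·1 + 2·4 = 3
b_6 = 0·3 + 2·1 = 2
b_7 = 0·2 + 2·3 = 1
b_8 = 0·1 + 2·2 = 4
b_9 = 0·4 + 2·1 = 2
(b_8, b_9) = (4, 2) = (b_0, b_1), so the sequence has period 8.
156 ≡ 4 (mod 8), hence b_156 = b_4 = 1.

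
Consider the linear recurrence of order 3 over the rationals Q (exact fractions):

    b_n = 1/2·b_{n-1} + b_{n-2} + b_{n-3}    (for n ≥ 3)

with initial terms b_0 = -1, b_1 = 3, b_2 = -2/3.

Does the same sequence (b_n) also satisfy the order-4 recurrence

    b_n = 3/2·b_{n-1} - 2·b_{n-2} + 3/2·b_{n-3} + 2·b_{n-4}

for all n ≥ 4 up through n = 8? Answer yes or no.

Terms b_0..b_8: -1, 3, -2/3, 5/3, 19/6, 31/12, 49/8, 141/16, 1259/96
n=4: candidate gives 19/3, actual b_4 = 19/6 ✗

no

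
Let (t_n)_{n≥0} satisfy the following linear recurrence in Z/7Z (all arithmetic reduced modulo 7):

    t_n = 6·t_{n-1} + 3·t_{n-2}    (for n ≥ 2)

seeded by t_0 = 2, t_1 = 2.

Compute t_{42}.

t_2 = 6·2 + 3·2 = 4
t_3 = 6·4 + 3·2 = 2
t_4 = 6·2 + 3·4 = 3
t_5 = 6·3 + 3·2 = 3
t_6 = 6·3 + 3·3 = 6
t_7 = 6·6 + 3·3 = 3
t_8 = 6·3 + 3·6 = 1
t_9 = 6·1 + 3·3 = 1
t_10 = 6·1 + 3·1 = 2
t_11 = 6·2 + 3·1 = 1
t_12 = 6·1 + 3·2 = 5
t_13 = 6·5 + 3·1 = 5
t_14 = 6·5 + 3·5 = 3
t_15 = 6·3 + 3·5 = 5
t_16 = 6·5 + 3·3 = 4
t_17 = 6·4 + 3·5 = 4
t_18 = 6·4 + 3·4 = 1
t_19 = 6·1 + 3·4 = 4
t_20 = 6·4 + 3·1 = 6
t_21 = 6·6 + 3·4 = 6
t_22 = 6·6 + 3·6 = 5
t_23 = 6·5 + 3·6 = 6
t_24 = 6·6 + 3·5 = 2
t_25 = 6·2 + 3·6 = 2
t_26 = 6·2 + 3·2 = 4
t_27 = 6·4 + 3·2 = 2
t_28 = 6·2 + 3·4 = 3
t_29 = 6·3 + 3·2 = 3
t_30 = 6·3 + 3·3 = 6
t_31 = 6·6 + 3·3 = 3
t_32 = 6·3 + 3·6 = 1
t_33 = 6·1 + 3·3 = 1
t_34 = 6·1 + 3·1 = 2
t_35 = 6·2 + 3·1 = 1
t_36 = 6·1 + 3·2 = 5
t_37 = 6·5 + 3·1 = 5
t_38 = 6·5 + 3·5 = 3
t_39 = 6·3 + 3·5 = 5
t_40 = 6·5 + 3·3 = 4
t_41 = 6·4 + 3·5 = 4
t_42 = 6·4 + 3·4 = 1

1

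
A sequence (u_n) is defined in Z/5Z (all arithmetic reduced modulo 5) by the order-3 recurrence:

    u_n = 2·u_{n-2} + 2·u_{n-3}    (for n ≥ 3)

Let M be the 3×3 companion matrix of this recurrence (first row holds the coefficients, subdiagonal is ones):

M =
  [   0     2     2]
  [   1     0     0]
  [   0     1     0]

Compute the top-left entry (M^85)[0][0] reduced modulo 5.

2

(M^85)[0][0] is the top entry after applying M 85 times to the unit state (1, 0, 0). Equivalently it is h_{87} for the auxiliary sequence (h_n) obeying the same recurrence with h_2 = 1 and h_i = 0 for 0 ≤ i < 2:
h_3 = 0·1 + 2·0 + 2·0 = 0
h_4 = 0·0 + 2·1 + 2·0 = 2
h_5 = 0·2 + 2·0 + 2·1 = 2
h_6 = 0·2 + 2·2 + 2·0 = 4
h_7 = 0·4 + 2·2 + 2·2 = 3
h_8 = 0·3 + 2·4 + 2·2 = 2
h_9 = 0·2 + 2·3 + 2·4 = 4
h_10 = 0·4 + 2·2 + 2·3 = 0
h_11 = 0·0 + 2·4 + 2·2 = 2
h_12 = 0·2 + 2·0 + 2·4 = 3
h_13 = 0·3 + 2·2 + 2·0 = 4
h_14 = 0·4 + 2·3 + 2·2 = 0
h_15 = 0·0 + 2·4 + 2·3 = 4
h_16 = 0·4 + 2·0 + 2·4 = 3
h_17 = 0·3 + 2·4 + 2·0 = 3
h_18 = 0·3 + 2·3 + 2·4 = 4
h_19 = 0·4 + 2·3 + 2·3 = 2
h_20 = 0·2 + 2·4 + 2·3 = 4
h_21 = 0·4 + 2·2 + 2·4 = 2
h_22 = 0·2 + 2·4 + 2·2 = 2
h_23 = 0·2 + 2·2 + 2·4 = 2
h_24 = 0·2 + 2·2 + 2·2 = 3
h_25 = 0·3 + 2·2 + 2·2 = 3
h_26 = 0·3 + 2·3 + 2·2 = 0
h_27 = 0·0 + 2·3 + 2·3 = 2
h_28 = 0·2 + 2·0 + 2·3 = 1
h_29 = 0·1 + 2·2 + 2·0 = 4
h_30 = 0·4 + 2·1 + 2·2 = 1
h_31 = 0·1 + 2·4 + 2·1 = 0
h_32 = 0·0 + 2·1 + 2·4 = 0
h_33 = 0·0 + 2·0 + 2·1 = 2
h_34 = 0·2 + 2·0 + 2·0 = 0
h_35 = 0·0 + 2·2 + 2·0 = 4
h_36 = 0·4 + 2·0 + 2·2 = 4
h_37 = 0·4 + 2·4 + 2·0 = 3
h_38 = 0·3 + 2·4 + 2·4 = 1
h_39 = 0·1 + 2·3 + 2·4 = 4
h_40 = 0·4 + 2·1 + 2·3 = 3
h_41 = 0·3 + 2·4 + 2·1 = 0
h_42 = 0·0 + 2·3 + 2·4 = 4
h_43 = 0·4 + 2·0 + 2·3 = 1
h_44 = 0·1 + 2·4 + 2·0 = 3
h_45 = 0·3 + 2·1 + 2·4 = 0
h_46 = 0·0 + 2·3 + 2·1 = 3
h_47 = 0·3 + 2·0 + 2·3 = 1
h_48 = 0·1 + 2·3 + 2·0 = 1
h_49 = 0·1 + 2·1 + 2·3 = 3
h_50 = 0·3 + 2·1 + 2·1 = 4
h_51 = 0·4 + 2·3 + 2·1 = 3
h_52 = 0·3 + 2·4 + 2·3 = 4
h_53 = 0·4 + 2·3 + 2·4 = 4
h_54 = 0·4 + 2·4 + 2·3 = 4
h_55 = 0·4 + 2·4 + 2·4 = 1
h_56 = 0·1 + 2·4 + 2·4 = 1
h_57 = 0·1 + 2·1 + 2·4 = 0
h_58 = 0·0 + 2·1 + 2·1 = 4
h_59 = 0·4 + 2·0 + 2·1 = 2
h_60 = 0·2 + 2·4 + 2·0 = 3
h_61 = 0·3 + 2·2 + 2·4 = 2
h_62 = 0·2 + 2·3 + 2·2 = 0
h_63 = 0·0 + 2·2 + 2·3 = 0
h_64 = 0·0 + 2·0 + 2·2 = 4
h_65 = 0·4 + 2·0 + 2·0 = 0
h_66 = 0·0 + 2·4 + 2·0 = 3
h_67 = 0·3 + 2·0 + 2·4 = 3
h_68 = 0·3 + 2·3 + 2·0 = 1
h_69 = 0·1 + 2·3 + 2·3 = 2
h_70 = 0·2 + 2·1 + 2·3 = 3
h_71 = 0·3 + 2·2 + 2·1 = 1
h_72 = 0·1 + 2·3 + 2·2 = 0
h_73 = 0·0 + 2·1 + 2·3 = 3
h_74 = 0·3 + 2·0 + 2·1 = 2
h_75 = 0·2 + 2·3 + 2·0 = 1
h_76 = 0·1 + 2·2 + 2·3 = 0
h_77 = 0·0 + 2·1 + 2·2 = 1
h_78 = 0·1 + 2·0 + 2·1 = 2
h_79 = 0·2 + 2·1 + 2·0 = 2
h_80 = 0·2 + 2·2 + 2·1 = 1
h_81 = 0·1 + 2·2 + 2·2 = 3
h_82 = 0·3 + 2·1 + 2·2 = 1
h_83 = 0·1 + 2·3 + 2·1 = 3
h_84 = 0·3 + 2·1 + 2·3 = 3
h_85 = 0·3 + 2·3 + 2·1 = 3
h_86 = 0·3 + 2·3 + 2·3 = 2
h_87 = 0·2 + 2·3 + 2·3 = 2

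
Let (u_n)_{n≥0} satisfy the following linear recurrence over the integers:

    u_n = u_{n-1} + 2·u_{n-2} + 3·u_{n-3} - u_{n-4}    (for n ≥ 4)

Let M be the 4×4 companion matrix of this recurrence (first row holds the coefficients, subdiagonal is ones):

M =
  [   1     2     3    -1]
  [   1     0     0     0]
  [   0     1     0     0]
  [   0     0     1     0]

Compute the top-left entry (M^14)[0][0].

80411

(M^14)[0][0] is the top entry after applying M 14 times to the unit state (1, 0, 0, 0). Equivalently it is h_{17} for the auxiliary sequence (h_n) obeying the same recurrence with h_3 = 1 and h_i = 0 for 0 ≤ i < 3:
h_4 = 1·1 + 2·0 + 3·0 + -1·0 = 1
h_5 = 1·1 + 2·1 + 3·0 + -1·0 = 3
h_6 = 1·3 + 2·1 + 3·1 + -1·0 = 8
h_7 = 1·8 + 2·3 + 3·1 + -1·1 = 16
h_8 = 1·16 + 2·8 + 3·3 + -1·1 = 40
h_9 = 1·40 + 2·16 + 3·8 + -1·3 = 93
h_10 = 1·93 + 2·40 + 3·16 + -1·8 = 213
h_11 = 1·213 + 2·93 + 3·40 + -1·16 = 503
h_12 = 1·503 + 2·213 + 3·93 + -1·40 = 1168
h_13 = 1·1168 + 2·503 + 3·213 + -1·93 = 2720
h_14 = 1·2720 + 2·1168 + 3·503 + -1·213 = 6352
h_15 = 1·6352 + 2·2720 + 3·1168 + -1·503 = 14793
h_16 = 1·14793 + 2·6352 + 3·2720 + -1·1168 = 34489
h_17 = 1·34489 + 2·14793 + 3·6352 + -1·2720 = 80411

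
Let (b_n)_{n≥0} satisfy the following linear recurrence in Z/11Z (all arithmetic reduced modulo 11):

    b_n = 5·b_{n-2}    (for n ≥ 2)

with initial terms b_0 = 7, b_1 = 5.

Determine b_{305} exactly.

b_2 = 0·5 + 5·7 = 2
b_3 = 0·2 + 5·5 = 3
b_4 = 0·3 + 5·2 = 10
b_5 = 0·10 + 5·3 = 4
b_6 = 0·4 + 5·10 = 6
b_7 = 0·6 + 5·4 = 9
b_8 = 0·9 + 5·6 = 8
b_9 = 0·8 + 5·9 = 1
b_10 = 0·1 + 5·8 = 7
b_11 = 0·7 + 5·1 = 5
(b_10, b_11) = (7, 5) = (b_0, b_1), so the sequence has period 10.
305 ≡ 5 (mod 10), hence b_305 = b_5 = 4.

4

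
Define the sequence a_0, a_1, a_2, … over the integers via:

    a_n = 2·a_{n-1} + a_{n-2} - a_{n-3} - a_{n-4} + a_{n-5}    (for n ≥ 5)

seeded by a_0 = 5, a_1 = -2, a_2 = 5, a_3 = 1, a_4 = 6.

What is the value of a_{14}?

a_5 = 2·6 + 1·1 + -1·5 + -1·-2 + 1·5 = 15
a_6 = 2·15 + 1·6 + -1·1 + -1·5 + 1·-2 = 28
a_7 = 2·28 + 1·15 + -1·6 + -1·1 + 1·5 = 69
a_8 = 2·69 + 1·28 + -1·15 + -1·6 + 1·1 = 146
a_9 = 2·146 + 1·69 + -1·28 + -1·15 + 1·6 = 324
a_10 = 2·324 + 1·146 + -1·69 + -1·28 + 1·15 = 712
a_11 = 2·712 + 1·324 + -1·146 + -1·69 + 1·28 = 1561
a_12 = 2·1561 + 1·712 + -1·324 + -1·146 + 1·69 = 3433
a_13 = 2·3433 + 1·1561 + -1·712 + -1·324 + 1·146 = 7537
a_14 = 2·7537 + 1·3433 + -1·1561 + -1·712 + 1·324 = 16558

16558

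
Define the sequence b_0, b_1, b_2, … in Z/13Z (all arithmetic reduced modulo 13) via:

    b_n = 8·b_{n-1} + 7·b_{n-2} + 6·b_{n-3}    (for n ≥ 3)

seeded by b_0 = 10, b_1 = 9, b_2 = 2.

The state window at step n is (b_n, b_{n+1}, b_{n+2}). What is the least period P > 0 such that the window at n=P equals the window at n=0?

n=0: window = (10, 9, 2)
n=1: window = (9, 2, 9)
n=2: window = (2, 9, 10)
n=3: window = (9, 10, 12)
n=4: window = (10, 12, 12)
n=5: window = (12, 12, 6)
n=6: window = (12, 6, 9)
n=7: window = (6, 9, 4)
n=8: window = (9, 4, 1)
n=9: window = (4, 1, 12)
n=10: window = (1, 12, 10)
n=11: window = (12, 10, 1)
n=12: window = (10, 1, 7)
n=13: window = (1, 7, 6)
n=14: window = (7, 6, 12)
n=15: window = (6, 12, 11)
n=16: window = (12, 11, 0)
n=17: window = (11, 0, 6)
n=18: window = (0, 6, 10)
n=19: window = (6, 10, 5)
n=20: window = (10, 5, 3)
n=21: window = (5, 3, 2)
n=22: window = (3, 2, 2)
n=23: window = (2, 2, 9)
n=24: window = (2, 9, 7)
n=25: window = (9, 7, 1)
n=26: window = (7, 1, 7)
n=27: window = (1, 7, 1)
n=28: window = (7, 1, 11)
n=29: window = (1, 11, 7)
n=30: window = (11, 7, 9)
n=31: window = (7, 9, 5)
n=32: window = (9, 5, 2)
n=33: window = (5, 2, 1)
n=34: window = (2, 1, 0)
n=35: window = (1, 0, 6)
n=36: window = (0, 6, 2)
n=37: window = (6, 2, 6)
n=38: window = (2, 6, 7)
n=39: window = (6, 7, 6)
n=40: window = (7, 6, 3)
…
n=82: window = (6, 7, 10)
n=83: window = (7, 10, 9)
n=84: window = (10, 9, 2)
window at n=84 equals window at n=0 → period = 84

84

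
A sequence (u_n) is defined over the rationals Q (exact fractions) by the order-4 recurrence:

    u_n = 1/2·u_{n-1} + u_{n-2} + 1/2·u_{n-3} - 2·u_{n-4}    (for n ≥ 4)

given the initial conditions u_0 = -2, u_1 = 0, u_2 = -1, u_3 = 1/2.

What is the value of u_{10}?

u_4 = 1/2·1/2 + 1·-1 + 1/2·0 + -2·-2 = 13/4
u_5 = 1/2·13/4 + 1·1/2 + 1/2·-1 + -2·0 = 13/8
u_6 = 1/2·13/8 + 1·13/4 + 1/2·1/2 + -2·-1 = 101/16
u_7 = 1/2·101/16 + 1·13/8 + 1/2·13/4 + -2·1/2 = 173/32
u_8 = 1/2·173/32 + 1·101/16 + 1/2·13/8 + -2·13/4 = 213/64
u_9 = 1/2·213/64 + 1·173/32 + 1/2·101/16 + -2·13/8 = 893/128
u_10 = 1/2·893/128 + 1·213/64 + 1/2·173/32 + -2·101/16 = -795/256

-795/256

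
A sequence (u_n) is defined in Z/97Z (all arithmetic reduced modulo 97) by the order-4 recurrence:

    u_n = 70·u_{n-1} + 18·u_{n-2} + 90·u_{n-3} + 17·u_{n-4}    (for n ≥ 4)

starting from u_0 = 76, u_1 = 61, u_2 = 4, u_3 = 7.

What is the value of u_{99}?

7

u_4 = 70·7 + 18·4 + 90·61 + 17·76 = 69
u_5 = 70·69 + 18·7 + 90·4 + 17·61 = 48
u_6 = 70·48 + 18·69 + 90·7 + 17·4 = 62
u_7 = 70·62 + 18·48 + 90·69 + 17·7 = 87
u_8 = 70·87 + 18·62 + 90·48 + 17·69 = 89
u_9 = 70·89 + 18·87 + 90·62 + 17·48 = 30
u_10 = 70·30 + 18·89 + 90·87 + 17·62 = 73
u_11 = 70·73 + 18·30 + 90·89 + 17·87 = 7
u_12 = 70·7 + 18·73 + 90·30 + 17·89 = 3
u_13 = 70·3 + 18·7 + 90·73 + 17·30 = 44
u_14 = 70·44 + 18·3 + 90·7 + 17·73 = 58
u_15 = 70·58 + 18·44 + 90·3 + 17·7 = 3
u_16 = 70·3 + 18·58 + 90·44 + 17·3 = 27
u_17 = 70·27 + 18·3 + 90·58 + 17·44 = 55
u_18 = 70·55 + 18·27 + 90·3 + 17·58 = 63
u_19 = 70·63 + 18·55 + 90·27 + 17·3 = 24
u_20 = 70·24 + 18·63 + 90·55 + 17·27 = 75
u_21 = 70·75 + 18·24 + 90·63 + 17·55 = 65
u_22 = 70·65 + 18·75 + 90·24 + 17·63 = 13
u_23 = 70·13 + 18·65 + 90·75 + 17·24 = 23
u_24 = 70·23 + 18·13 + 90·65 + 17·75 = 45
u_25 = 70·45 + 18·23 + 90·13 + 17·65 = 19
u_26 = 70·19 + 18·45 + 90·23 + 17·13 = 66
u_27 = 70·66 + 18·19 + 90·45 + 17·23 = 91
u_28 = 70·91 + 18·66 + 90·19 + 17·45 = 42
u_29 = 70·42 + 18·91 + 90·66 + 17·19 = 74
u_30 = 70·74 + 18·42 + 90·91 + 17·66 = 19
u_31 = 70·19 + 18·74 + 90·42 + 17·91 = 35
u_32 = 70·35 + 18·19 + 90·74 + 17·42 = 78
u_33 = 70·78 + 18·35 + 90·19 + 17·74 = 37
u_34 = 70·37 + 18·78 + 90·35 + 17·19 = 95
u_35 = 70·95 + 18·37 + 90·78 + 17·35 = 90
u_36 = 70·90 + 18·95 + 90·37 + 17·78 = 56
u_37 = 70·56 + 18·90 + 90·95 + 17·37 = 72
u_38 = 70·72 + 18·56 + 90·90 + 17·95 = 49
u_39 = 70·49 + 18·72 + 90·56 + 17·90 = 44
u_40 = 70·44 + 18·49 + 90·72 + 17·56 = 45
u_41 = 70·45 + 18·44 + 90·49 + 17·72 = 70
u_42 = 70·70 + 18·45 + 90·44 + 17·49 = 27
u_43 = 70·27 + 18·70 + 90·45 + 17·44 = 91
u_44 = 70·91 + 18·27 + 90·70 + 17·45 = 50
u_45 = 70·50 + 18·91 + 90·27 + 17·70 = 28
u_46 = 70·28 + 18·50 + 90·91 + 17·27 = 63
u_47 = 70·63 + 18·28 + 90·50 + 17·91 = 0
u_48 = 70·0 + 18·63 + 90·28 + 17·50 = 42
u_49 = 70·42 + 18·0 + 90·63 + 17·28 = 65
u_50 = 70·65 + 18·42 + 90·0 + 17·63 = 72
u_51 = 70·72 + 18·65 + 90·42 + 17·0 = 96
u_52 = 70·96 + 18·72 + 90·65 + 17·42 = 30
u_53 = 70·30 + 18·96 + 90·72 + 17·65 = 64
u_54 = 70·64 + 18·30 + 90·96 + 17·72 = 43
u_55 = 70·43 + 18·64 + 90·30 + 17·96 = 55
u_56 = 70·55 + 18·43 + 90·64 + 17·30 = 30
u_57 = 70·30 + 18·55 + 90·43 + 17·64 = 94
u_58 = 70·94 + 18·30 + 90·55 + 17·43 = 94
u_59 = 70·94 + 18·94 + 90·30 + 17·55 = 73
u_60 = 70·73 + 18·94 + 90·94 + 17·30 = 58
u_61 = 70·58 + 18·73 + 90·94 + 17·94 = 9
u_62 = 70·9 + 18·58 + 90·73 + 17·94 = 45
u_63 = 70·45 + 18·9 + 90·58 + 17·73 = 73
u_64 = 70·73 + 18·45 + 90·9 + 17·58 = 53
u_65 = 70·53 + 18·73 + 90·45 + 17·9 = 12
u_66 = 70·12 + 18·53 + 90·73 + 17·45 = 11
u_67 = 70·11 + 18·12 + 90·53 + 17·73 = 13
u_68 = 70·13 + 18·11 + 90·12 + 17·53 = 82
u_69 = 70·82 + 18·13 + 90·11 + 17·12 = 87
u_70 = 70·87 + 18·82 + 90·13 + 17·11 = 96
u_71 = 70·96 + 18·87 + 90·82 + 17·13 = 76
u_72 = 70·76 + 18·96 + 90·87 + 17·82 = 73
u_73 = 70·73 + 18·76 + 90·96 + 17·87 = 10
u_74 = 70·10 + 18·73 + 90·76 + 17·96 = 10
u_75 = 70·10 + 18·10 + 90·73 + 17·76 = 12
u_76 = 70·12 + 18·10 + 90·10 + 17·73 = 57
u_77 = 70·57 + 18·12 + 90·10 + 17·10 = 38
u_78 = 70·38 + 18·57 + 90·12 + 17·10 = 86
u_79 = 70·86 + 18·38 + 90·57 + 17·12 = 10
u_80 = 70·10 + 18·86 + 90·38 + 17·57 = 41
u_81 = 70·41 + 18·10 + 90·86 + 17·38 = 87
u_82 = 70·87 + 18·41 + 90·10 + 17·86 = 72
u_83 = 70·72 + 18·87 + 90·41 + 17·10 = 87
u_84 = 70·87 + 18·72 + 90·87 + 17·41 = 5
u_85 = 70·5 + 18·87 + 90·72 + 17·87 = 78
u_86 = 70·78 + 18·5 + 90·87 + 17·72 = 54
u_87 = 70·54 + 18·78 + 90·5 + 17·87 = 32
u_88 = 70·32 + 18·54 + 90·78 + 17·5 = 35
u_89 = 70·35 + 18·32 + 90·54 + 17·78 = 94
u_90 = 70·94 + 18·35 + 90·32 + 17·54 = 47
u_91 = 70·47 + 18·94 + 90·35 + 17·32 = 43
u_92 = 70·43 + 18·47 + 90·94 + 17·35 = 10
u_93 = 70·10 + 18·43 + 90·47 + 17·94 = 27
u_94 = 70·27 + 18·10 + 90·43 + 17·47 = 46
u_95 = 70·46 + 18·27 + 90·10 + 17·43 = 2
u_96 = 70·2 + 18·46 + 90·27 + 17·10 = 76
u_97 = 70·76 + 18·2 + 90·46 + 17·27 = 61
u_98 = 70·61 + 18·76 + 90·2 + 17·46 = 4
u_99 = 70·4 + 18·61 + 90·76 + 17·2 = 7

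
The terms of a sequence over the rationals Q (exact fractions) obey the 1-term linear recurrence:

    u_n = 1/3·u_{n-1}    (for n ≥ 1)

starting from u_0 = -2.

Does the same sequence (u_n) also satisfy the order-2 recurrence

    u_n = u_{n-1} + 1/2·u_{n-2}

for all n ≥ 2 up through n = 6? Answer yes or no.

Terms u_0..u_6: -2, -2/3, -2/9, -2/27, -2/81, -2/243, -2/729
n=2: candidate gives -5/3, actual u_2 = -2/9 ✗

no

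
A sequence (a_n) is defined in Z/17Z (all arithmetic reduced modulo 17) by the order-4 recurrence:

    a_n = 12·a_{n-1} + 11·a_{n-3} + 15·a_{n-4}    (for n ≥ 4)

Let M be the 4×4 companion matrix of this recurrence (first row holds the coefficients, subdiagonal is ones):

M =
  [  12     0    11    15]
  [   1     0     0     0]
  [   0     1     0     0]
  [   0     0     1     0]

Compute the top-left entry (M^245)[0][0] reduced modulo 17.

(M^245)[0][0] is the top entry after applying M 245 times to the unit state (1, 0, 0, 0). Equivalently it is h_{248} for the auxiliary sequence (h_n) obeying the same recurrence with h_3 = 1 and h_i = 0 for 0 ≤ i < 3:
h_4 = 12·1 + 0·0 + 11·0 + 15·0 = 12
h_5 = 12·12 + 0·1 + 11·0 + 15·0 = 8
h_6 = 12·8 + 0·12 + 11·1 + 15·0 = 5
h_7 = 12·5 + 0·8 + 11·12 + 15·1 = 3
h_8 = 12·3 + 0·5 + 11·8 + 15·12 = 15
h_9 = 12·15 + 0·3 + 11·5 + 15·8 = 15
Continuing the recurrence:
  h_10 = 16;  h_11 = 11;  h_12 = 12;  h_13 = 1;  h_14 = 16;  h_15 = 13
  h_16 = 7;  h_17 = 3;  h_18 = 11;  h_19 = 13;  h_20 = 5;  h_21 = 5
  h_22 = 11;  h_23 = 8;  h_24 = 5;  h_25 = 1;  h_26 = 10;  h_27 = 6
  h_28 = 5;  h_29 = 15;  h_30 = 5;  h_31 = 1;  h_32 = 14;  h_33 = 6
  h_34 = 5;  h_35 = 8;  h_36 = 15;  h_37 = 2;  h_38 = 0;  h_39 = 13
  h_40 = 12;  h_41 = 4;  h_42 = 4;  h_43 = 1;  h_44 = 15;  h_45 = 12
  h_46 = 11;  h_47 = 6;  h_48 = 4;  h_49 = 9;  h_50 = 16;  h_51 = 3
  h_52 = 8;  h_53 = 16;  h_54 = 6;  h_55 = 1;  h_56 = 2;  h_57 = 7
  h_58 = 15;  h_59 = 13;  h_60 = 8;  h_61 = 9;  h_62 = 0;  h_63 = 11
  h_64 = 11;  h_65 = 12;  h_66 = 10;  h_67 = 15;  h_68 = 1;  h_69 = 13
  h_70 = 12;  h_71 = 6;  h_72 = 9;  h_73 = 10;  h_74 = 9;  h_75 = 8
  h_76 = 1;  h_77 = 6;  h_78 = 6;  h_79 = 16;  h_80 = 1;  h_81 = 15
  h_82 = 4;  h_83 = 10;  h_84 = 11;  h_85 = 10;  h_86 = 1;  h_87 = 11
  h_88 = 16;  h_89 = 13;  h_90 = 3;  h_91 = 3;  h_92 = 11;  h_93 = 3
  h_94 = 12;  h_95 = 4;  h_96 = 8;  h_97 = 1;  h_98 = 15;  h_99 = 5
  h_100 = 4;  h_101 = 7;  h_102 = 7;  h_103 = 16;  h_104 = 6;  h_105 = 16
  h_106 = 14;  h_107 = 15;  h_108 = 4;  h_109 = 0;  h_110 = 1;  h_111 = 9
  h_112 = 15;  h_113 = 4;  h_114 = 9;  h_115 = 0;  h_116 = 14;  h_117 = 4
  h_118 = 13;  h_119 = 4;  h_120 = 13;  h_121 = 2;  h_122 = 8;  h_123 = 10
  h_124 = 14;  h_125 = 14;  h_126 = 7;  h_127 = 14;  h_128 = 5;  h_129 = 7
  h_130 = 3;  h_131 = 12;  h_132 = 7;  h_133 = 1;  h_134 = 2;  h_135 = 9
  h_136 = 3;  h_137 = 5;  h_138 = 2;  h_139 = 5;  h_140 = 7;  h_141 = 11
  h_142 = 13;  h_143 = 2;  h_144 = 12;  h_145 = 10;  h_146 = 14;  h_147 = 7
  h_148 = 0;  h_149 = 15;  h_150 = 8;  h_151 = 14;  h_152 = 10;  h_153 = 8
  h_154 = 13;  h_155 = 0;  h_156 = 0;  h_157 = 8;  h_158 = 2;  h_159 = 7
  h_160 = 2;  h_161 = 13;  h_162 = 8;  h_163 = 2;  h_164 = 10;  h_165 = 12
  h_166 = 14;  h_167 = 2;  h_168 = 0;  h_169 = 11;  h_170 = 7;  h_171 = 12
  h_172 = 10;  h_173 = 5;  h_174 = 8;  h_175 = 12;  h_176 = 9;  h_177 = 16
  h_178 = 2;  h_179 = 14;  h_180 = 3;  h_181 = 9;  h_182 = 3;  h_183 = 7
  h_184 = 7;  h_185 = 14;  h_186 = 1;  h_187 = 7;  h_188 = 3;  h_189 = 2
  h_190 = 14;  h_191 = 0;  h_192 = 16;  h_193 = 2;  h_194 = 13;  h_195 = 9
  h_196 = 13;  h_197 = 6;  h_198 = 9;  h_199 = 12;  h_200 = 14;  h_201 = 0
  h_202 = 12;  h_203 = 2;  h_204 = 13;  h_205 = 16;  h_206 = 3;  h_207 = 5
  h_208 = 6;  h_209 = 5;  h_210 = 7;  h_211 = 4;  h_212 = 6;  h_213 = 3
  h_214 = 15;  h_215 = 0;  h_216 = 4;  h_217 = 3;  h_218 = 6;  h_219 = 14
  h_220 = 6;  h_221 = 13;  h_222 = 9;  h_223 = 10;  h_224 = 13;  h_225 = 8
  h_226 = 1;  h_227 = 16;  h_228 = 16;  h_229 = 0;  h_230 = 4;  h_231 = 5
  h_232 = 11;  h_233 = 6;  h_234 = 0;  h_235 = 9;  h_236 = 16;  h_237 = 10
  h_238 = 15;  h_239 = 15;  h_240 = 3;  h_241 = 11;  h_242 = 12;  h_243 = 11
  h_244 = 9;  h_245 = 14;  h_246 = 10
h_247 = 12·10 + 0·14 + 11·9 + 15·11 = 10
h_248 = 12·10 + 0·10 + 11·14 + 15·9 = 1

1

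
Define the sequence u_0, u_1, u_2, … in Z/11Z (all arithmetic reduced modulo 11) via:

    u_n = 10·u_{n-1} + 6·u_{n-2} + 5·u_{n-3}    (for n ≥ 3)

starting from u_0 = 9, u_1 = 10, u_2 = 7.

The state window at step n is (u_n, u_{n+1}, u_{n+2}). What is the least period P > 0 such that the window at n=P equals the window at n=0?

665

n=0: window = (9, 10, 7)
n=1: window = (10, 7, 10)
n=2: window = (7, 10, 5)
n=3: window = (10, 5, 2)
n=4: window = (5, 2, 1)
n=5: window = (2, 1, 3)
n=6: window = (1, 3, 2)
n=7: window = (3, 2, 10)
n=8: window = (2, 10, 6)
n=9: window = (10, 6, 9)
n=10: window = (6, 9, 0)
n=11: window = (9, 0, 7)
n=12: window = (0, 7, 5)
n=13: window = (7, 5, 4)
n=14: window = (5, 4, 6)
n=15: window = (4, 6, 10)
n=16: window = (6, 10, 2)
n=17: window = (10, 2, 0)
n=18: window = (2, 0, 7)
n=19: window = (0, 7, 3)
n=20: window = (7, 3, 6)
n=21: window = (3, 6, 3)
n=22: window = (6, 3, 4)
n=23: window = (3, 4, 0)
n=24: window = (4, 0, 6)
n=25: window = (0, 6, 3)
n=26: window = (6, 3, 0)
n=27: window = (3, 0, 4)
n=28: window = (0, 4, 0)
n=29: window = (4, 0, 2)
n=30: window = (0, 2, 7)
n=31: window = (2, 7, 5)
n=32: window = (7, 5, 3)
n=33: window = (5, 3, 7)
n=34: window = (3, 7, 3)
n=35: window = (7, 3, 10)
n=36: window = (3, 10, 10)
n=37: window = (10, 10, 10)
n=38: window = (10, 10, 1)
n=39: window = (10, 1, 10)
n=40: window = (1, 10, 2)
…
n=663: window = (3, 8, 9)
n=664: window = (8, 9, 10)
n=665: window = (9, 10, 7)
window at n=665 equals window at n=0 → period = 665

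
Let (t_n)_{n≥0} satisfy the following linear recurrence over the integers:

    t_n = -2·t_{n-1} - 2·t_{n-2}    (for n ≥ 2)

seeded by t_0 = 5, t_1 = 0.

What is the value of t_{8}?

80

t_2 = -2·0 + -2·5 = -10
t_3 = -2·-10 + -2·0 = 20
t_4 = -2·20 + -2·-10 = -20
t_5 = -2·-20 + -2·20 = 0
t_6 = -2·0 + -2·-20 = 40
t_7 = -2·40 + -2·0 = -80
t_8 = -2·-80 + -2·40 = 80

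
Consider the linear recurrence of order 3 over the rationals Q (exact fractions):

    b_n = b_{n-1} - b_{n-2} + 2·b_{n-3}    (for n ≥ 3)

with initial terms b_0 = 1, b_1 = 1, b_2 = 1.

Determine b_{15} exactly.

74

b_3 = 1·1 + -1·1 + 2·1 = 2
b_4 = 1·2 + -1·1 + 2·1 = 3
b_5 = 1·3 + -1·2 + 2·1 = 3
b_6 = 1·3 + -1·3 + 2·2 = 4
b_7 = 1·4 + -1·3 + 2·3 = 7
b_8 = 1·7 + -1·4 + 2·3 = 9
b_9 = 1·9 + -1·7 + 2·4 = 10
b_10 = 1·10 + -1·9 + 2·7 = 15
b_11 = 1·15 + -1·10 + 2·9 = 23
b_12 = 1·23 + -1·15 + 2·10 = 28
b_13 = 1·28 + -1·23 + 2·15 = 35
b_14 = 1·35 + -1·28 + 2·23 = 53
b_15 = 1·53 + -1·35 + 2·28 = 74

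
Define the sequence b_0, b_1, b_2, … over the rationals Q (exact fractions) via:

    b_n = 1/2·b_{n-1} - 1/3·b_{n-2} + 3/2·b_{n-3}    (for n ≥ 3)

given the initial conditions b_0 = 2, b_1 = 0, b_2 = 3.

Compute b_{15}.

21259069/663552

b_3 = 1/2·3 + -1/3·0 + 3/2·2 = 9/2
b_4 = 1/2·9/2 + -1/3·3 + 3/2·0 = 5/4
b_5 = 1/2·5/4 + -1/3·9/2 + 3/2·3 = 29/8
b_6 = 1/2·29/8 + -1/3·5/4 + 3/2·9/2 = 391/48
b_7 = 1/2·391/48 + -1/3·29/8 + 3/2·5/4 = 455/96
b_8 = 1/2·455/96 + -1/3·391/48 + 3/2·29/8 = 2933/576
b_9 = 1/2·2933/576 + -1/3·455/96 + 3/2·391/48 = 5063/384
b_10 = 1/2·5063/384 + -1/3·2933/576 + 3/2·455/96 = 82975/6912
b_11 = 1/2·82975/6912 + -1/3·5063/384 + 3/2·2933/576 = 127807/13824
b_12 = 1/2·127807/13824 + -1/3·82975/6912 + 3/2·5063/384 = 1691933/82944
b_13 = 1/2·1691933/82944 + -1/3·127807/13824 + 3/2·82975/6912 = 4167805/165888
b_14 = 1/2·4167805/165888 + -1/3·1691933/82944 + 3/2·127807/13824 = 19538839/995328
b_15 = 1/2·19538839/995328 + -1/3·4167805/165888 + 3/2·1691933/82944 = 21259069/663552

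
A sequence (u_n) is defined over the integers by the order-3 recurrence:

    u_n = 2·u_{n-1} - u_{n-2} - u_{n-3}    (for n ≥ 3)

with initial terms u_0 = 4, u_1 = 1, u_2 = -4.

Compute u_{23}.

5636

u_3 = 2·-4 + -1·1 + -1·4 = -13
u_4 = 2·-13 + -1·-4 + -1·1 = -23
u_5 = 2·-23 + -1·-13 + -1·-4 = -29
u_6 = 2·-29 + -1·-23 + -1·-13 = -22
u_7 = 2·-22 + -1·-29 + -1·-23 = 8
u_8 = 2·8 + -1·-22 + -1·-29 = 67
u_9 = 2·67 + -1·8 + -1·-22 = 148
u_10 = 2·148 + -1·67 + -1·8 = 221
u_11 = 2·221 + -1·148 + -1·67 = 227
u_12 = 2·227 + -1·221 + -1·148 = 85
u_13 = 2·85 + -1·227 + -1·221 = -278
u_14 = 2·-278 + -1·85 + -1·227 = -868
u_15 = 2·-868 + -1·-278 + -1·85 = -1543
u_16 = 2·-1543 + -1·-868 + -1·-278 = -1940
u_17 = 2·-1940 + -1·-1543 + -1·-868 = -1469
u_18 = 2·-1469 + -1·-1940 + -1·-1543 = 545
u_19 = 2·545 + -1·-1469 + -1·-1940 = 4499
u_20 = 2·4499 + -1·545 + -1·-1469 = 9922
u_21 = 2·9922 + -1·4499 + -1·545 = 14800
u_22 = 2·14800 + -1·9922 + -1·4499 = 15179
u_23 = 2·15179 + -1·14800 + -1·9922 = 5636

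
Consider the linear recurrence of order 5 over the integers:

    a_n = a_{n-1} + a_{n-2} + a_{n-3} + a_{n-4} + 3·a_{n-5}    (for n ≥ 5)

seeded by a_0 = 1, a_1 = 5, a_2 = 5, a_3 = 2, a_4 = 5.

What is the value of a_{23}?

7023344

a_5 = 1·5 + 1·2 + 1·5 + 1·5 + 3·1 = 20
a_6 = 1·20 + 1·5 + 1·2 + 1·5 + 3·5 = 47
a_7 = 1·47 + 1·20 + 1·5 + 1·2 + 3·5 = 89
a_8 = 1·89 + 1·47 + 1·20 + 1·5 + 3·2 = 167
a_9 = 1·167 + 1·89 + 1·47 + 1·20 + 3·5 = 338
a_10 = 1·338 + 1·167 + 1·89 + 1·47 + 3·20 = 701
a_11 = 1·701 + 1·338 + 1·167 + 1·89 + 3·47 = 1436
a_12 = 1·1436 + 1·701 + 1·338 + 1·167 + 3·89 = 2909
a_13 = 1·2909 + 1·1436 + 1·701 + 1·338 + 3·167 = 5885
a_14 = 1·5885 + 1·2909 + 1·1436 + 1·701 + 3·338 = 11945
a_15 = 1·11945 + 1·5885 + 1·2909 + 1·1436 + 3·701 = 24278
a_16 = 1·24278 + 1·11945 + 1·5885 + 1·2909 + 3·1436 = 49325
a_17 = 1·49325 + 1·24278 + 1·11945 + 1·5885 + 3·2909 = 100160
a_18 = 1·100160 + 1·49325 + 1·24278 + 1·11945 + 3·5885 = 203363
a_19 = 1·203363 + 1·100160 + 1·49325 + 1·24278 + 3·11945 = 412961
a_20 = 1·412961 + 1·203363 + 1·100160 + 1·49325 + 3·24278 = 838643
a_21 = 1·838643 + 1·412961 + 1·203363 + 1·100160 + 3·49325 = 1703102
a_22 = 1·1703102 + 1·838643 + 1·412961 + 1·203363 + 3·100160 = 3458549
a_23 = 1·3458549 + 1·1703102 + 1·838643 + 1·412961 + 3·203363 = 7023344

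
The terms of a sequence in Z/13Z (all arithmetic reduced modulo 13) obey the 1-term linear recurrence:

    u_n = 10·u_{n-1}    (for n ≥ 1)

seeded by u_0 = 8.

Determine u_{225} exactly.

5

u_1 = 10·8 = 2
u_2 = 10·2 = 7
u_3 = 10·7 = 5
u_4 = 10·5 = 11
u_5 = 10·11 = 6
u_6 = 10·6 = 8
(u_6) = (8) = (u_0), so the sequence has period 6.
225 ≡ 3 (mod 6), hence u_225 = u_3 = 5.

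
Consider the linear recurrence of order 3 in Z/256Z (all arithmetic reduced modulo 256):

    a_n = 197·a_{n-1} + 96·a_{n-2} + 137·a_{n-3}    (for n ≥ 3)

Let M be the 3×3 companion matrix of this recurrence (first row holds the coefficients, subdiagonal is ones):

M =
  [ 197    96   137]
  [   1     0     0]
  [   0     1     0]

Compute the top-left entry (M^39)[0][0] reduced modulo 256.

129

(M^39)[0][0] is the top entry after applying M 39 times to the unit state (1, 0, 0). Equivalently it is h_{41} for the auxiliary sequence (h_n) obeying the same recurrence with h_2 = 1 and h_i = 0 for 0 ≤ i < 2:
h_3 = 197·1 + 96·0 + 137·0 = 197
h_4 = 197·197 + 96·1 + 137·0 = 249
h_5 = 197·249 + 96·197 + 137·1 = 6
h_6 = 197·6 + 96·249 + 137·197 = 107
h_7 = 197·107 + 96·6 + 137·249 = 216
h_8 = 197·216 + 96·107 + 137·6 = 142
h_9 = 197·142 + 96·216 + 137·107 = 137
h_10 = 197·137 + 96·142 + 137·216 = 69
h_11 = 197·69 + 96·137 + 137·142 = 119
h_12 = 197·119 + 96·69 + 137·137 = 196
h_13 = 197·196 + 96·119 + 137·69 = 97
h_14 = 197·97 + 96·196 + 137·119 = 212
h_15 = 197·212 + 96·97 + 137·196 = 104
h_16 = 197·104 + 96·212 + 137·97 = 113
h_17 = 197·113 + 96·104 + 137·212 = 105
h_18 = 197·105 + 96·113 + 137·104 = 213
h_19 = 197·213 + 96·105 + 137·113 = 194
h_20 = 197·194 + 96·213 + 137·105 = 91
h_21 = 197·91 + 96·194 + 137·213 = 196
h_22 = 197·196 + 96·91 + 137·194 = 198
h_23 = 197·198 + 96·196 + 137·91 = 145
h_24 = 197·145 + 96·198 + 137·196 = 185
h_25 = 197·185 + 96·145 + 137·198 = 179
h_26 = 197·179 + 96·185 + 137·145 = 184
h_27 = 197·184 + 96·179 + 137·185 = 185
h_28 = 197·185 + 96·184 + 137·179 = 40
h_29 = 197·40 + 96·185 + 137·184 = 160
h_30 = 197·160 + 96·40 + 137·185 = 33
h_31 = 197·33 + 96·160 + 137·40 = 205
h_32 = 197·205 + 96·33 + 137·160 = 193
h_33 = 197·193 + 96·205 + 137·33 = 14
h_34 = 197·14 + 96·193 + 137·205 = 219
h_35 = 197·219 + 96·14 + 137·193 = 16
h_36 = 197·16 + 96·219 + 137·14 = 238
h_37 = 197·238 + 96·16 + 137·219 = 89
h_38 = 197·89 + 96·238 + 137·16 = 77
h_39 = 197·77 + 96·89 + 137·238 = 255
h_40 = 197·255 + 96·77 + 137·89 = 188
h_41 = 197·188 + 96·255 + 137·77 = 129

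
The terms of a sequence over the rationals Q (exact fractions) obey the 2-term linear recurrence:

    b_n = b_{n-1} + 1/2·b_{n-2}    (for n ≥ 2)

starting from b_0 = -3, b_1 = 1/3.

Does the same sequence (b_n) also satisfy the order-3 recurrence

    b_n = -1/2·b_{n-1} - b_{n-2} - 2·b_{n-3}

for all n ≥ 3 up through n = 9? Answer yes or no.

Terms b_0..b_9: -3, 1/3, -7/6, -1, -19/12, -25/12, -23/8, -47/12, -257/48, -117/16
n=3: candidate gives 25/4, actual b_3 = -1 ✗

no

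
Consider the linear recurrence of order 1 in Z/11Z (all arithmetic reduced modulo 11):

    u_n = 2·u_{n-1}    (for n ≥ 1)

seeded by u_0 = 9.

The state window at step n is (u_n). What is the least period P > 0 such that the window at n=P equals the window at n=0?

10

n=0: window = (9)
n=1: window = (7)
n=2: window = (3)
n=3: window = (6)
n=4: window = (1)
n=5: window = (2)
n=6: window = (4)
n=7: window = (8)
n=8: window = (5)
n=9: window = (10)
n=10: window = (9)
window at n=10 equals window at n=0 → period = 10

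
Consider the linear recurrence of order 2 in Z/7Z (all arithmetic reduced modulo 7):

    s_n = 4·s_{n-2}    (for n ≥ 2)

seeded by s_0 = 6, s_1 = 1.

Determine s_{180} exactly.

6

s_2 = 0·1 + 4·6 = 3
s_3 = 0·3 + 4·1 = 4
s_4 = 0·4 + 4·3 = 5
s_5 = 0·5 + 4·4 = 2
s_6 = 0·2 + 4·5 = 6
s_7 = 0·6 + 4·2 = 1
(s_6, s_7) = (6, 1) = (s_0, s_1), so the sequence has period 6.
180 ≡ 0 (mod 6), hence s_180 = s_0 = 6.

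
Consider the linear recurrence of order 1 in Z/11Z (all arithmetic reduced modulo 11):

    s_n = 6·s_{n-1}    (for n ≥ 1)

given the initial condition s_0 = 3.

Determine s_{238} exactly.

1

s_1 = 6·3 = 7
s_2 = 6·7 = 9
s_3 = 6·9 = 10
s_4 = 6·10 = 5
s_5 = 6·5 = 8
s_6 = 6·8 = 4
s_7 = 6·4 = 2
s_8 = 6·2 = 1
s_9 = 6·1 = 6
s_10 = 6·6 = 3
(s_10) = (3) = (s_0), so the sequence has period 10.
238 ≡ 8 (mod 10), hence s_238 = s_8 = 1.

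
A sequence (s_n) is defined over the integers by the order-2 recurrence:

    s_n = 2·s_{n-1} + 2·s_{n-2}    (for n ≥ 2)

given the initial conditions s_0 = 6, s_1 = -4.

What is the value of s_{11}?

7168

s_2 = 2·-4 + 2·6 = 4
s_3 = 2·4 + 2·-4 = 0
s_4 = 2·0 + 2·4 = 8
s_5 = 2·8 + 2·0 = 16
s_6 = 2·16 + 2·8 = 48
s_7 = 2·48 + 2·16 = 128
s_8 = 2·128 + 2·48 = 352
s_9 = 2·352 + 2·128 = 960
s_10 = 2·960 + 2·352 = 2624
s_11 = 2·2624 + 2·960 = 7168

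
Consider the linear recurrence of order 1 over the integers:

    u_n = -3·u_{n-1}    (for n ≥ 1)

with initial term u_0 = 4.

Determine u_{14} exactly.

u_1 = -3·4 = -12
u_2 = -3·-12 = 36
u_3 = -3·36 = -108
u_4 = -3·-108 = 324
u_5 = -3·324 = -972
u_6 = -3·-972 = 2916
u_7 = -3·2916 = -8748
u_8 = -3·-8748 = 26244
u_9 = -3·26244 = -78732
u_10 = -3·-78732 = 236196
u_11 = -3·236196 = -708588
u_12 = -3·-708588 = 2125764
u_13 = -3·2125764 = -6377292
u_14 = -3·-6377292 = 19131876

19131876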